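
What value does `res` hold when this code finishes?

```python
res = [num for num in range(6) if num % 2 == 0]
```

Let's trace through this code step by step.

Initialize: res = [num for num in range(6) if num % 2 == 0]

After execution: res = [0, 2, 4]
[0, 2, 4]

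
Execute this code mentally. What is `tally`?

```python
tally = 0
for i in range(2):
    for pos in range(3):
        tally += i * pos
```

Let's trace through this code step by step.

Initialize: tally = 0
Entering loop: for i in range(2):

After execution: tally = 3
3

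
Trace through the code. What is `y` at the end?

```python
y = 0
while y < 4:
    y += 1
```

Let's trace through this code step by step.

Initialize: y = 0
Entering loop: while y < 4:

After execution: y = 4
4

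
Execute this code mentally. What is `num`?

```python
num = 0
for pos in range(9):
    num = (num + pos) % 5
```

Let's trace through this code step by step.

Initialize: num = 0
Entering loop: for pos in range(9):

After execution: num = 1
1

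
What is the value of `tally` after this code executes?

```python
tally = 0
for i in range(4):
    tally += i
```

Let's trace through this code step by step.

Initialize: tally = 0
Entering loop: for i in range(4):

After execution: tally = 6
6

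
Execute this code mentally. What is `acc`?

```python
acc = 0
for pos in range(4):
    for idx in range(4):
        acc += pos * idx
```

Let's trace through this code step by step.

Initialize: acc = 0
Entering loop: for pos in range(4):

After execution: acc = 36
36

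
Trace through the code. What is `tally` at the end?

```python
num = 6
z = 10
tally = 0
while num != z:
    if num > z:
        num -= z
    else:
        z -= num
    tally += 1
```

Let's trace through this code step by step.

Initialize: num = 6
Initialize: z = 10
Initialize: tally = 0
Entering loop: while num != z:

After execution: tally = 3
3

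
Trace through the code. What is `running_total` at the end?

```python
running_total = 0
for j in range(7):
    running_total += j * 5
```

Let's trace through this code step by step.

Initialize: running_total = 0
Entering loop: for j in range(7):

After execution: running_total = 105
105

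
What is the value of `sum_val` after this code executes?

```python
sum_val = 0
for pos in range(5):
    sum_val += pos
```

Let's trace through this code step by step.

Initialize: sum_val = 0
Entering loop: for pos in range(5):

After execution: sum_val = 10
10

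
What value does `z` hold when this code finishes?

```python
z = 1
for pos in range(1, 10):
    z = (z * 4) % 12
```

Let's trace through this code step by step.

Initialize: z = 1
Entering loop: for pos in range(1, 10):

After execution: z = 4
4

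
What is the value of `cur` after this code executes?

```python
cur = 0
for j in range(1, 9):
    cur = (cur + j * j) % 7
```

Let's trace through this code step by step.

Initialize: cur = 0
Entering loop: for j in range(1, 9):

After execution: cur = 1
1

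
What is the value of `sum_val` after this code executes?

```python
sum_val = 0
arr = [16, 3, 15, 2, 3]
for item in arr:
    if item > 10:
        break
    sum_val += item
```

Let's trace through this code step by step.

Initialize: sum_val = 0
Initialize: arr = [16, 3, 15, 2, 3]
Entering loop: for item in arr:

After execution: sum_val = 0
0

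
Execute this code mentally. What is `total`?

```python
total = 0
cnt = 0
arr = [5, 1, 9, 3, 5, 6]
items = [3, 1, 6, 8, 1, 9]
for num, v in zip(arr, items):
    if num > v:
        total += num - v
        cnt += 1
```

Let's trace through this code step by step.

Initialize: total = 0
Initialize: cnt = 0
Initialize: arr = [5, 1, 9, 3, 5, 6]
Initialize: items = [3, 1, 6, 8, 1, 9]
Entering loop: for num, v in zip(arr, items):

After execution: total = 9
9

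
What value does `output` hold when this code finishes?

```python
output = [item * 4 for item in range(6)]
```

Let's trace through this code step by step.

Initialize: output = [item * 4 for item in range(6)]

After execution: output = [0, 4, 8, 12, 16, 20]
[0, 4, 8, 12, 16, 20]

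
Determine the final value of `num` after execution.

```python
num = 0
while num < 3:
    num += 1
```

Let's trace through this code step by step.

Initialize: num = 0
Entering loop: while num < 3:

After execution: num = 3
3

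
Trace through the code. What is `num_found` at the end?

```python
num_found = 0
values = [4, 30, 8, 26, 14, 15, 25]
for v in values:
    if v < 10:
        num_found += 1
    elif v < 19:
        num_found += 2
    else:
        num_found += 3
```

Let's trace through this code step by step.

Initialize: num_found = 0
Initialize: values = [4, 30, 8, 26, 14, 15, 25]
Entering loop: for v in values:

After execution: num_found = 15
15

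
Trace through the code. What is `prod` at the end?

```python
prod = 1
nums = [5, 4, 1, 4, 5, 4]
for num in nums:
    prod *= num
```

Let's trace through this code step by step.

Initialize: prod = 1
Initialize: nums = [5, 4, 1, 4, 5, 4]
Entering loop: for num in nums:

After execution: prod = 1600
1600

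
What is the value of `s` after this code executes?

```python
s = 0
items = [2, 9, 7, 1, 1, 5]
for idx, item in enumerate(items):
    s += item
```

Let's trace through this code step by step.

Initialize: s = 0
Initialize: items = [2, 9, 7, 1, 1, 5]
Entering loop: for idx, item in enumerate(items):

After execution: s = 25
25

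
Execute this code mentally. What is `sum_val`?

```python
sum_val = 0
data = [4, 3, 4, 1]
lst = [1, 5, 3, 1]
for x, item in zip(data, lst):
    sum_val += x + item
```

Let's trace through this code step by step.

Initialize: sum_val = 0
Initialize: data = [4, 3, 4, 1]
Initialize: lst = [1, 5, 3, 1]
Entering loop: for x, item in zip(data, lst):

After execution: sum_val = 22
22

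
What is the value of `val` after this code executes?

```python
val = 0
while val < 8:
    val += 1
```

Let's trace through this code step by step.

Initialize: val = 0
Entering loop: while val < 8:

After execution: val = 8
8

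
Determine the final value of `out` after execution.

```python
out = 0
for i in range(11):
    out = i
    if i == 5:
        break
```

Let's trace through this code step by step.

Initialize: out = 0
Entering loop: for i in range(11):

After execution: out = 5
5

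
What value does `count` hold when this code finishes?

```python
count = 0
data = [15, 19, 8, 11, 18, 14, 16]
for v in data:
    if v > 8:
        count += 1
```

Let's trace through this code step by step.

Initialize: count = 0
Initialize: data = [15, 19, 8, 11, 18, 14, 16]
Entering loop: for v in data:

After execution: count = 6
6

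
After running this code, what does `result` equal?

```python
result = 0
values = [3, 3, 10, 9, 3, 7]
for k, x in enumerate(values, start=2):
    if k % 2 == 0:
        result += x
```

Let's trace through this code step by step.

Initialize: result = 0
Initialize: values = [3, 3, 10, 9, 3, 7]
Entering loop: for k, x in enumerate(values, start=2):

After execution: result = 16
16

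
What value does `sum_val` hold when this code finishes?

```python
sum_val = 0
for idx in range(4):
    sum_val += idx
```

Let's trace through this code step by step.

Initialize: sum_val = 0
Entering loop: for idx in range(4):

After execution: sum_val = 6
6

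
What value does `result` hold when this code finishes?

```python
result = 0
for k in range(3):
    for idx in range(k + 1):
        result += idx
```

Let's trace through this code step by step.

Initialize: result = 0
Entering loop: for k in range(3):

After execution: result = 4
4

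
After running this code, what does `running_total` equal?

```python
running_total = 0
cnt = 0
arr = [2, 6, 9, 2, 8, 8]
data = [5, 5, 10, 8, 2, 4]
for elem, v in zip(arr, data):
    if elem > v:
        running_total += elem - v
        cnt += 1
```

Let's trace through this code step by step.

Initialize: running_total = 0
Initialize: cnt = 0
Initialize: arr = [2, 6, 9, 2, 8, 8]
Initialize: data = [5, 5, 10, 8, 2, 4]
Entering loop: for elem, v in zip(arr, data):

After execution: running_total = 11
11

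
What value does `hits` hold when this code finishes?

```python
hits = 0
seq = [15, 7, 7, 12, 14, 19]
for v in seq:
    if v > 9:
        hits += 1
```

Let's trace through this code step by step.

Initialize: hits = 0
Initialize: seq = [15, 7, 7, 12, 14, 19]
Entering loop: for v in seq:

After execution: hits = 4
4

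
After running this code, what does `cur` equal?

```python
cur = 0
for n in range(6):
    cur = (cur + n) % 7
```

Let's trace through this code step by step.

Initialize: cur = 0
Entering loop: for n in range(6):

After execution: cur = 1
1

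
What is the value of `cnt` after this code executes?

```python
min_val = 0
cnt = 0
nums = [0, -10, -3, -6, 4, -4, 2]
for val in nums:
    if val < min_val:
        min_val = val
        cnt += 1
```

Let's trace through this code step by step.

Initialize: min_val = 0
Initialize: cnt = 0
Initialize: nums = [0, -10, -3, -6, 4, -4, 2]
Entering loop: for val in nums:

After execution: cnt = 1
1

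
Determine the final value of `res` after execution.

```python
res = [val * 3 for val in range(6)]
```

Let's trace through this code step by step.

Initialize: res = [val * 3 for val in range(6)]

After execution: res = [0, 3, 6, 9, 12, 15]
[0, 3, 6, 9, 12, 15]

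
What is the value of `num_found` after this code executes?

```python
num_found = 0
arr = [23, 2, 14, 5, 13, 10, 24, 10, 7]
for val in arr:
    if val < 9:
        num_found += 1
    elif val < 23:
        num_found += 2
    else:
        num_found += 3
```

Let's trace through this code step by step.

Initialize: num_found = 0
Initialize: arr = [23, 2, 14, 5, 13, 10, 24, 10, 7]
Entering loop: for val in arr:

After execution: num_found = 17
17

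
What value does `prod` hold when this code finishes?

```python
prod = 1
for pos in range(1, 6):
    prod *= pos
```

Let's trace through this code step by step.

Initialize: prod = 1
Entering loop: for pos in range(1, 6):

After execution: prod = 120
120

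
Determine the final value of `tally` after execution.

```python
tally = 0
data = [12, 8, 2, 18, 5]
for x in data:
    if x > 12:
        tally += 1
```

Let's trace through this code step by step.

Initialize: tally = 0
Initialize: data = [12, 8, 2, 18, 5]
Entering loop: for x in data:

After execution: tally = 1
1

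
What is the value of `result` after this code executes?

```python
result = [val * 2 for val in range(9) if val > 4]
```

Let's trace through this code step by step.

Initialize: result = [val * 2 for val in range(9) if val > 4]

After execution: result = [10, 12, 14, 16]
[10, 12, 14, 16]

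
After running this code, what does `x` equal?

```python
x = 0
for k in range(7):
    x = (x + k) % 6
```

Let's trace through this code step by step.

Initialize: x = 0
Entering loop: for k in range(7):

After execution: x = 3
3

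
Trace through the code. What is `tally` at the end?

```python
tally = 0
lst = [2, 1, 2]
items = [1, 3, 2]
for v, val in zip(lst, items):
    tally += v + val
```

Let's trace through this code step by step.

Initialize: tally = 0
Initialize: lst = [2, 1, 2]
Initialize: items = [1, 3, 2]
Entering loop: for v, val in zip(lst, items):

After execution: tally = 11
11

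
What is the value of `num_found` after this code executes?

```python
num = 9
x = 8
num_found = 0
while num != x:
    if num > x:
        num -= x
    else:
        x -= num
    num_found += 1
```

Let's trace through this code step by step.

Initialize: num = 9
Initialize: x = 8
Initialize: num_found = 0
Entering loop: while num != x:

After execution: num_found = 8
8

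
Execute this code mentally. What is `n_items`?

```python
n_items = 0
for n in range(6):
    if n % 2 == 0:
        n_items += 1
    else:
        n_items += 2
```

Let's trace through this code step by step.

Initialize: n_items = 0
Entering loop: for n in range(6):

After execution: n_items = 9
9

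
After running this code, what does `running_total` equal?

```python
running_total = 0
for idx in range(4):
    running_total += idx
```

Let's trace through this code step by step.

Initialize: running_total = 0
Entering loop: for idx in range(4):

After execution: running_total = 6
6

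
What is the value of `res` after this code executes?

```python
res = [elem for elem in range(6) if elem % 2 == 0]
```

Let's trace through this code step by step.

Initialize: res = [elem for elem in range(6) if elem % 2 == 0]

After execution: res = [0, 2, 4]
[0, 2, 4]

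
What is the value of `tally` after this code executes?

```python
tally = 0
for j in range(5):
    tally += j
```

Let's trace through this code step by step.

Initialize: tally = 0
Entering loop: for j in range(5):

After execution: tally = 10
10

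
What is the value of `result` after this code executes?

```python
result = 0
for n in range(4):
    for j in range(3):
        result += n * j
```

Let's trace through this code step by step.

Initialize: result = 0
Entering loop: for n in range(4):

After execution: result = 18
18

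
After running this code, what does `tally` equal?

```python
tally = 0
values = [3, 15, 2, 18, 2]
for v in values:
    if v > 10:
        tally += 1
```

Let's trace through this code step by step.

Initialize: tally = 0
Initialize: values = [3, 15, 2, 18, 2]
Entering loop: for v in values:

After execution: tally = 2
2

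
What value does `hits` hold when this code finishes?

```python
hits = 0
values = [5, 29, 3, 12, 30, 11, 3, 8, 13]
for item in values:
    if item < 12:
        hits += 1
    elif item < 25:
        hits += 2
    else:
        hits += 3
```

Let's trace through this code step by step.

Initialize: hits = 0
Initialize: values = [5, 29, 3, 12, 30, 11, 3, 8, 13]
Entering loop: for item in values:

After execution: hits = 15
15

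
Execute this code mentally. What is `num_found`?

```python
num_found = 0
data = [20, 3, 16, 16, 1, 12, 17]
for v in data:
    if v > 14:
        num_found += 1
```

Let's trace through this code step by step.

Initialize: num_found = 0
Initialize: data = [20, 3, 16, 16, 1, 12, 17]
Entering loop: for v in data:

After execution: num_found = 4
4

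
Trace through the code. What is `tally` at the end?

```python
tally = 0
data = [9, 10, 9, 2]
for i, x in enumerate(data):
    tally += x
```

Let's trace through this code step by step.

Initialize: tally = 0
Initialize: data = [9, 10, 9, 2]
Entering loop: for i, x in enumerate(data):

After execution: tally = 30
30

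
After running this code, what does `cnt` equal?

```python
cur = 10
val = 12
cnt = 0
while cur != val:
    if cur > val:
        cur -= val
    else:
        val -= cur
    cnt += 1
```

Let's trace through this code step by step.

Initialize: cur = 10
Initialize: val = 12
Initialize: cnt = 0
Entering loop: while cur != val:

After execution: cnt = 5
5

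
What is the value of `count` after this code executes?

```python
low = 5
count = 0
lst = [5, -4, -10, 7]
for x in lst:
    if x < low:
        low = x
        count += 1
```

Let's trace through this code step by step.

Initialize: low = 5
Initialize: count = 0
Initialize: lst = [5, -4, -10, 7]
Entering loop: for x in lst:

After execution: count = 2
2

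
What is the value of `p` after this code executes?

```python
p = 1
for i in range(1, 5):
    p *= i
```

Let's trace through this code step by step.

Initialize: p = 1
Entering loop: for i in range(1, 5):

After execution: p = 24
24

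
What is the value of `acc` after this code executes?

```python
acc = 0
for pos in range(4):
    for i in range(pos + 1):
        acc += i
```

Let's trace through this code step by step.

Initialize: acc = 0
Entering loop: for pos in range(4):

After execution: acc = 10
10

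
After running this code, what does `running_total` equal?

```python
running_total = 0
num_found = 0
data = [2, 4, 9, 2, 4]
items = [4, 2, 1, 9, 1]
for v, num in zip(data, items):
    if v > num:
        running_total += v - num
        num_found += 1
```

Let's trace through this code step by step.

Initialize: running_total = 0
Initialize: num_found = 0
Initialize: data = [2, 4, 9, 2, 4]
Initialize: items = [4, 2, 1, 9, 1]
Entering loop: for v, num in zip(data, items):

After execution: running_total = 13
13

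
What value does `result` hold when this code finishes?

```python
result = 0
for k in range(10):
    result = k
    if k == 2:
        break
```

Let's trace through this code step by step.

Initialize: result = 0
Entering loop: for k in range(10):

After execution: result = 2
2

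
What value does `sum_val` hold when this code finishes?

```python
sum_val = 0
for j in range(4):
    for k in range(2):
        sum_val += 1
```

Let's trace through this code step by step.

Initialize: sum_val = 0
Entering loop: for j in range(4):

After execution: sum_val = 8
8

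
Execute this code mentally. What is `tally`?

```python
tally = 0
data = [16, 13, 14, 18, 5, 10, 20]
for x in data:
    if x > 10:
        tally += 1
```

Let's trace through this code step by step.

Initialize: tally = 0
Initialize: data = [16, 13, 14, 18, 5, 10, 20]
Entering loop: for x in data:

After execution: tally = 5
5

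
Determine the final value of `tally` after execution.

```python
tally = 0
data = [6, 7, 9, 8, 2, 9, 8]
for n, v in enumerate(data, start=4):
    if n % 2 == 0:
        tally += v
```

Let's trace through this code step by step.

Initialize: tally = 0
Initialize: data = [6, 7, 9, 8, 2, 9, 8]
Entering loop: for n, v in enumerate(data, start=4):

After execution: tally = 25
25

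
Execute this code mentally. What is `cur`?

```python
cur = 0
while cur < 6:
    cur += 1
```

Let's trace through this code step by step.

Initialize: cur = 0
Entering loop: while cur < 6:

After execution: cur = 6
6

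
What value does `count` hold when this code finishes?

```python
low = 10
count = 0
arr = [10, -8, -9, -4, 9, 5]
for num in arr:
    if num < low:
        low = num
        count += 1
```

Let's trace through this code step by step.

Initialize: low = 10
Initialize: count = 0
Initialize: arr = [10, -8, -9, -4, 9, 5]
Entering loop: for num in arr:

After execution: count = 2
2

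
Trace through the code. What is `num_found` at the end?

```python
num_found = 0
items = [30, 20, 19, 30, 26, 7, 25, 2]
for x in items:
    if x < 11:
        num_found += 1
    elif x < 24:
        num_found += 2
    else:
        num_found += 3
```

Let's trace through this code step by step.

Initialize: num_found = 0
Initialize: items = [30, 20, 19, 30, 26, 7, 25, 2]
Entering loop: for x in items:

After execution: num_found = 18
18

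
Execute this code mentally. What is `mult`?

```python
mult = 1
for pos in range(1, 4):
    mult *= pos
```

Let's trace through this code step by step.

Initialize: mult = 1
Entering loop: for pos in range(1, 4):

After execution: mult = 6
6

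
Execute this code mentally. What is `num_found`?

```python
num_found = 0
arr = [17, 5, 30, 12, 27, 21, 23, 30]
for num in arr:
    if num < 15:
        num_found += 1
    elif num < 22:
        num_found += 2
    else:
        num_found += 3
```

Let's trace through this code step by step.

Initialize: num_found = 0
Initialize: arr = [17, 5, 30, 12, 27, 21, 23, 30]
Entering loop: for num in arr:

After execution: num_found = 18
18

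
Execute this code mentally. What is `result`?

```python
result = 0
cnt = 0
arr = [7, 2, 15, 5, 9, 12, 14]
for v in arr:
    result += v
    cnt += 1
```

Let's trace through this code step by step.

Initialize: result = 0
Initialize: cnt = 0
Initialize: arr = [7, 2, 15, 5, 9, 12, 14]
Entering loop: for v in arr:

After execution: result = 64
64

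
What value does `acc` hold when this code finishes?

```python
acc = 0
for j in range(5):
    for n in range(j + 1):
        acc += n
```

Let's trace through this code step by step.

Initialize: acc = 0
Entering loop: for j in range(5):

After execution: acc = 20
20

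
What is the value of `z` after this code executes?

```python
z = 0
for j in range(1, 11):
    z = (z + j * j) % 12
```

Let's trace through this code step by step.

Initialize: z = 0
Entering loop: for j in range(1, 11):

After execution: z = 1
1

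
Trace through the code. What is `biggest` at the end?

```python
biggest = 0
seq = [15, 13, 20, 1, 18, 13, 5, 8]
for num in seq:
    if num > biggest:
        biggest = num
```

Let's trace through this code step by step.

Initialize: biggest = 0
Initialize: seq = [15, 13, 20, 1, 18, 13, 5, 8]
Entering loop: for num in seq:

After execution: biggest = 20
20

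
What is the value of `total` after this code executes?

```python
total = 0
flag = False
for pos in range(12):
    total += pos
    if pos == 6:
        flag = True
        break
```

Let's trace through this code step by step.

Initialize: total = 0
Initialize: flag = False
Entering loop: for pos in range(12):

After execution: total = 21
21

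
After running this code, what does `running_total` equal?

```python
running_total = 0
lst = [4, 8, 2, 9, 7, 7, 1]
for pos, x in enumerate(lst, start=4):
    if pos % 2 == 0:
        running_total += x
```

Let's trace through this code step by step.

Initialize: running_total = 0
Initialize: lst = [4, 8, 2, 9, 7, 7, 1]
Entering loop: for pos, x in enumerate(lst, start=4):

After execution: running_total = 14
14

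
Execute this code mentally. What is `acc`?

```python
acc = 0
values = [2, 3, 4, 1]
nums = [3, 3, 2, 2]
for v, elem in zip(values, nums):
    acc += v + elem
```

Let's trace through this code step by step.

Initialize: acc = 0
Initialize: values = [2, 3, 4, 1]
Initialize: nums = [3, 3, 2, 2]
Entering loop: for v, elem in zip(values, nums):

After execution: acc = 20
20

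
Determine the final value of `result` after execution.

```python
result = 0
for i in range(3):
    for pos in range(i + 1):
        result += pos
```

Let's trace through this code step by step.

Initialize: result = 0
Entering loop: for i in range(3):

After execution: result = 4
4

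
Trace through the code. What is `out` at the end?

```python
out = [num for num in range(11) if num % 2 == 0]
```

Let's trace through this code step by step.

Initialize: out = [num for num in range(11) if num % 2 == 0]

After execution: out = [0, 2, 4, 6, 8, 10]
[0, 2, 4, 6, 8, 10]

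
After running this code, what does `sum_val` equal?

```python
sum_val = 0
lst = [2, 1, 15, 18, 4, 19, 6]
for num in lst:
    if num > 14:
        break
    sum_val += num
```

Let's trace through this code step by step.

Initialize: sum_val = 0
Initialize: lst = [2, 1, 15, 18, 4, 19, 6]
Entering loop: for num in lst:

After execution: sum_val = 3
3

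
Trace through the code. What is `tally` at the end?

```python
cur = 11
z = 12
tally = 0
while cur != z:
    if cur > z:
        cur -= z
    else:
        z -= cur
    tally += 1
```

Let's trace through this code step by step.

Initialize: cur = 11
Initialize: z = 12
Initialize: tally = 0
Entering loop: while cur != z:

After execution: tally = 11
11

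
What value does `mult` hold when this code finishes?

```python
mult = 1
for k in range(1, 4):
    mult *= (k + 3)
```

Let's trace through this code step by step.

Initialize: mult = 1
Entering loop: for k in range(1, 4):

After execution: mult = 120
120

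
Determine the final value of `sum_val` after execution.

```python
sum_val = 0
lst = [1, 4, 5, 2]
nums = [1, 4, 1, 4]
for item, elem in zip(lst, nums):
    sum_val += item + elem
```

Let's trace through this code step by step.

Initialize: sum_val = 0
Initialize: lst = [1, 4, 5, 2]
Initialize: nums = [1, 4, 1, 4]
Entering loop: for item, elem in zip(lst, nums):

After execution: sum_val = 22
22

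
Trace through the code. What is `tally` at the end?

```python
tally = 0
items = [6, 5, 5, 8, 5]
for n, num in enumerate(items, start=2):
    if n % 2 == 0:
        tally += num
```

Let's trace through this code step by step.

Initialize: tally = 0
Initialize: items = [6, 5, 5, 8, 5]
Entering loop: for n, num in enumerate(items, start=2):

After execution: tally = 16
16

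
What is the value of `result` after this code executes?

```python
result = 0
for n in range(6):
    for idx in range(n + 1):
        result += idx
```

Let's trace through this code step by step.

Initialize: result = 0
Entering loop: for n in range(6):

After execution: result = 35
35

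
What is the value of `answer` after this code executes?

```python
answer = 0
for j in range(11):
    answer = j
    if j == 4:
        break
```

Let's trace through this code step by step.

Initialize: answer = 0
Entering loop: for j in range(11):

After execution: answer = 4
4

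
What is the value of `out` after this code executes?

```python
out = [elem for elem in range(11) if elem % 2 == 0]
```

Let's trace through this code step by step.

Initialize: out = [elem for elem in range(11) if elem % 2 == 0]

After execution: out = [0, 2, 4, 6, 8, 10]
[0, 2, 4, 6, 8, 10]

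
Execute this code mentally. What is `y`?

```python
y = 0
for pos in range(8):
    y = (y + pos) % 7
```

Let's trace through this code step by step.

Initialize: y = 0
Entering loop: for pos in range(8):

After execution: y = 0
0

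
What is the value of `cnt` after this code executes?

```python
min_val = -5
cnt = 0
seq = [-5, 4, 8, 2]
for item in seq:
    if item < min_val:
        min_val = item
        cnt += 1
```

Let's trace through this code step by step.

Initialize: min_val = -5
Initialize: cnt = 0
Initialize: seq = [-5, 4, 8, 2]
Entering loop: for item in seq:

After execution: cnt = 0
0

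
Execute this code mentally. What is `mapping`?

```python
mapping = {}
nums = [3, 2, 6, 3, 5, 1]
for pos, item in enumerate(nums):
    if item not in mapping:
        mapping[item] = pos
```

Let's trace through this code step by step.

Initialize: mapping = {}
Initialize: nums = [3, 2, 6, 3, 5, 1]
Entering loop: for pos, item in enumerate(nums):

After execution: mapping = {3: 0, 2: 1, 6: 2, 5: 4, 1: 5}
{3: 0, 2: 1, 6: 2, 5: 4, 1: 5}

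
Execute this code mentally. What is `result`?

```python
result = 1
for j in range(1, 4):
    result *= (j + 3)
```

Let's trace through this code step by step.

Initialize: result = 1
Entering loop: for j in range(1, 4):

After execution: result = 120
120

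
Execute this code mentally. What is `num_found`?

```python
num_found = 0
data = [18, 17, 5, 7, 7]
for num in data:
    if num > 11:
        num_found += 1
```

Let's trace through this code step by step.

Initialize: num_found = 0
Initialize: data = [18, 17, 5, 7, 7]
Entering loop: for num in data:

After execution: num_found = 2
2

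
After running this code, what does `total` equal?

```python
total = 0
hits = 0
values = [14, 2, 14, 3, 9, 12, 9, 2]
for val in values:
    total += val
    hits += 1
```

Let's trace through this code step by step.

Initialize: total = 0
Initialize: hits = 0
Initialize: values = [14, 2, 14, 3, 9, 12, 9, 2]
Entering loop: for val in values:

After execution: total = 65
65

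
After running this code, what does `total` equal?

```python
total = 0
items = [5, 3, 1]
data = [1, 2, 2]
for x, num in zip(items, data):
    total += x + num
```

Let's trace through this code step by step.

Initialize: total = 0
Initialize: items = [5, 3, 1]
Initialize: data = [1, 2, 2]
Entering loop: for x, num in zip(items, data):

After execution: total = 14
14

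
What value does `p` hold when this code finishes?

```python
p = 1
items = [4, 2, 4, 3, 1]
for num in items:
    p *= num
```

Let's trace through this code step by step.

Initialize: p = 1
Initialize: items = [4, 2, 4, 3, 1]
Entering loop: for num in items:

After execution: p = 96
96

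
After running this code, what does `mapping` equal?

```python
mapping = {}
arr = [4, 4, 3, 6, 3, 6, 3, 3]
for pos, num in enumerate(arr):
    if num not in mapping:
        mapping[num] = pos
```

Let's trace through this code step by step.

Initialize: mapping = {}
Initialize: arr = [4, 4, 3, 6, 3, 6, 3, 3]
Entering loop: for pos, num in enumerate(arr):

After execution: mapping = {4: 0, 3: 2, 6: 3}
{4: 0, 3: 2, 6: 3}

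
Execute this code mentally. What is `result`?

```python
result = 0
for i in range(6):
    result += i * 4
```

Let's trace through this code step by step.

Initialize: result = 0
Entering loop: for i in range(6):

After execution: result = 60
60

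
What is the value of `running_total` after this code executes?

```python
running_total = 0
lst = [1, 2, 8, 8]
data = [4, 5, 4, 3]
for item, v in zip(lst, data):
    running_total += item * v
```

Let's trace through this code step by step.

Initialize: running_total = 0
Initialize: lst = [1, 2, 8, 8]
Initialize: data = [4, 5, 4, 3]
Entering loop: for item, v in zip(lst, data):

After execution: running_total = 70
70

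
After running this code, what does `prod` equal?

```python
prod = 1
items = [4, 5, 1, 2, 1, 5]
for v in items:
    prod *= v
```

Let's trace through this code step by step.

Initialize: prod = 1
Initialize: items = [4, 5, 1, 2, 1, 5]
Entering loop: for v in items:

After execution: prod = 200
200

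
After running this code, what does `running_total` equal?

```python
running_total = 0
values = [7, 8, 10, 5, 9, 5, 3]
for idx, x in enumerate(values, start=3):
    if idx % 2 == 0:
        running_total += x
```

Let's trace through this code step by step.

Initialize: running_total = 0
Initialize: values = [7, 8, 10, 5, 9, 5, 3]
Entering loop: for idx, x in enumerate(values, start=3):

After execution: running_total = 18
18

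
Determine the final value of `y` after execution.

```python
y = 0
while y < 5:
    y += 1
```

Let's trace through this code step by step.

Initialize: y = 0
Entering loop: while y < 5:

After execution: y = 5
5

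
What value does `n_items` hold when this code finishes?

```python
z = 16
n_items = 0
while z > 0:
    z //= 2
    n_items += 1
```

Let's trace through this code step by step.

Initialize: z = 16
Initialize: n_items = 0
Entering loop: while z > 0:

After execution: n_items = 5
5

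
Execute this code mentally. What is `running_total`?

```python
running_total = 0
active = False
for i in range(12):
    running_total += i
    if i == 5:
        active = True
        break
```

Let's trace through this code step by step.

Initialize: running_total = 0
Initialize: active = False
Entering loop: for i in range(12):

After execution: running_total = 15
15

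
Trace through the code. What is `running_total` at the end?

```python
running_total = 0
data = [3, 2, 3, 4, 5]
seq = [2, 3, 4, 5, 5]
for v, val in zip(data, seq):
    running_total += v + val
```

Let's trace through this code step by step.

Initialize: running_total = 0
Initialize: data = [3, 2, 3, 4, 5]
Initialize: seq = [2, 3, 4, 5, 5]
Entering loop: for v, val in zip(data, seq):

After execution: running_total = 36
36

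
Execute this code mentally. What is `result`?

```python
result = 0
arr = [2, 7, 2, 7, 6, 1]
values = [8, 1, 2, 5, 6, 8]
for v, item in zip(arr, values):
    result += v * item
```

Let's trace through this code step by step.

Initialize: result = 0
Initialize: arr = [2, 7, 2, 7, 6, 1]
Initialize: values = [8, 1, 2, 5, 6, 8]
Entering loop: for v, item in zip(arr, values):

After execution: result = 106
106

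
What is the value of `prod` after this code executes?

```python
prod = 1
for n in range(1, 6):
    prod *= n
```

Let's trace through this code step by step.

Initialize: prod = 1
Entering loop: for n in range(1, 6):

After execution: prod = 120
120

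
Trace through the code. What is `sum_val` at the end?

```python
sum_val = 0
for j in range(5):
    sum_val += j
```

Let's trace through this code step by step.

Initialize: sum_val = 0
Entering loop: for j in range(5):

After execution: sum_val = 10
10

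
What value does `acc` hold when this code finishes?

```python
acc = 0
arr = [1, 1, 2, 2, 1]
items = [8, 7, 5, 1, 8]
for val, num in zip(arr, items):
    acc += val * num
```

Let's trace through this code step by step.

Initialize: acc = 0
Initialize: arr = [1, 1, 2, 2, 1]
Initialize: items = [8, 7, 5, 1, 8]
Entering loop: for val, num in zip(arr, items):

After execution: acc = 35
35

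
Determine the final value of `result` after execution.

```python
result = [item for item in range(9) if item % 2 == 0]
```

Let's trace through this code step by step.

Initialize: result = [item for item in range(9) if item % 2 == 0]

After execution: result = [0, 2, 4, 6, 8]
[0, 2, 4, 6, 8]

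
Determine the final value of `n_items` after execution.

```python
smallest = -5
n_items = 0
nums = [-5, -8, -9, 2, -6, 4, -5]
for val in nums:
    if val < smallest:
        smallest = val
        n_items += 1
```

Let's trace through this code step by step.

Initialize: smallest = -5
Initialize: n_items = 0
Initialize: nums = [-5, -8, -9, 2, -6, 4, -5]
Entering loop: for val in nums:

After execution: n_items = 2
2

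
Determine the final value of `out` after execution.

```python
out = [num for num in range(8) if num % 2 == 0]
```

Let's trace through this code step by step.

Initialize: out = [num for num in range(8) if num % 2 == 0]

After execution: out = [0, 2, 4, 6]
[0, 2, 4, 6]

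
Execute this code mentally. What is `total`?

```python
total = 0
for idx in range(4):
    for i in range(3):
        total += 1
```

Let's trace through this code step by step.

Initialize: total = 0
Entering loop: for idx in range(4):

After execution: total = 12
12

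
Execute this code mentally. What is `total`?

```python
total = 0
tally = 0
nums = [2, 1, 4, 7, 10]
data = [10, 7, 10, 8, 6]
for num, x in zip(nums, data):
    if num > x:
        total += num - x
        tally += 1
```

Let's trace through this code step by step.

Initialize: total = 0
Initialize: tally = 0
Initialize: nums = [2, 1, 4, 7, 10]
Initialize: data = [10, 7, 10, 8, 6]
Entering loop: for num, x in zip(nums, data):

After execution: total = 4
4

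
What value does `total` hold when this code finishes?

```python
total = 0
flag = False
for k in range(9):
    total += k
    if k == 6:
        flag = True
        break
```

Let's trace through this code step by step.

Initialize: total = 0
Initialize: flag = False
Entering loop: for k in range(9):

After execution: total = 21
21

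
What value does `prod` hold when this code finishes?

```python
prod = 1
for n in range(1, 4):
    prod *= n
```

Let's trace through this code step by step.

Initialize: prod = 1
Entering loop: for n in range(1, 4):

After execution: prod = 6
6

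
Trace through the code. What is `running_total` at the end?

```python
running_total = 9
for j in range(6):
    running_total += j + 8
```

Let's trace through this code step by step.

Initialize: running_total = 9
Entering loop: for j in range(6):

After execution: running_total = 72
72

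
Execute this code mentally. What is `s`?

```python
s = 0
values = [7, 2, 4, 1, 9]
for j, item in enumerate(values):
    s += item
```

Let's trace through this code step by step.

Initialize: s = 0
Initialize: values = [7, 2, 4, 1, 9]
Entering loop: for j, item in enumerate(values):

After execution: s = 23
23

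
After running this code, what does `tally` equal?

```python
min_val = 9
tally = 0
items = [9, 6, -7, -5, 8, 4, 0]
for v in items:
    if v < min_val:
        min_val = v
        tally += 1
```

Let's trace through this code step by step.

Initialize: min_val = 9
Initialize: tally = 0
Initialize: items = [9, 6, -7, -5, 8, 4, 0]
Entering loop: for v in items:

After execution: tally = 2
2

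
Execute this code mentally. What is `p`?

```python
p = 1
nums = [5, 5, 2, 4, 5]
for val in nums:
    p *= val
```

Let's trace through this code step by step.

Initialize: p = 1
Initialize: nums = [5, 5, 2, 4, 5]
Entering loop: for val in nums:

After execution: p = 1000
1000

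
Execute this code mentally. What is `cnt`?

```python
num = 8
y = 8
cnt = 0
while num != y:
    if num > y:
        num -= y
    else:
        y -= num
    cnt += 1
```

Let's trace through this code step by step.

Initialize: num = 8
Initialize: y = 8
Initialize: cnt = 0
Entering loop: while num != y:

After execution: cnt = 0
0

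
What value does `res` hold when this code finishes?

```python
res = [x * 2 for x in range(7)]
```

Let's trace through this code step by step.

Initialize: res = [x * 2 for x in range(7)]

After execution: res = [0, 2, 4, 6, 8, 10, 12]
[0, 2, 4, 6, 8, 10, 12]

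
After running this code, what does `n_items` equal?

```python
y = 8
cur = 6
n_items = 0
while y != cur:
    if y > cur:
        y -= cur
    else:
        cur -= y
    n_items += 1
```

Let's trace through this code step by step.

Initialize: y = 8
Initialize: cur = 6
Initialize: n_items = 0
Entering loop: while y != cur:

After execution: n_items = 3
3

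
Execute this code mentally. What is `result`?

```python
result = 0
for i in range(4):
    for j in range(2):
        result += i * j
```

Let's trace through this code step by step.

Initialize: result = 0
Entering loop: for i in range(4):

After execution: result = 6
6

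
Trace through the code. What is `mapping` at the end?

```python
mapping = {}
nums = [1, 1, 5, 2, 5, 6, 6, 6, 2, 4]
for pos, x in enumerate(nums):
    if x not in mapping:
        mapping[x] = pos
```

Let's trace through this code step by step.

Initialize: mapping = {}
Initialize: nums = [1, 1, 5, 2, 5, 6, 6, 6, 2, 4]
Entering loop: for pos, x in enumerate(nums):

After execution: mapping = {1: 0, 5: 2, 2: 3, 6: 5, 4: 9}
{1: 0, 5: 2, 2: 3, 6: 5, 4: 9}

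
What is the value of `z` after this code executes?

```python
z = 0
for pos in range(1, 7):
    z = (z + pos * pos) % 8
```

Let's trace through this code step by step.

Initialize: z = 0
Entering loop: for pos in range(1, 7):

After execution: z = 3
3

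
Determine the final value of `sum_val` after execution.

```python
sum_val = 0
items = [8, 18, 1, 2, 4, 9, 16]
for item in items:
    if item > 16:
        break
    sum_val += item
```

Let's trace through this code step by step.

Initialize: sum_val = 0
Initialize: items = [8, 18, 1, 2, 4, 9, 16]
Entering loop: for item in items:

After execution: sum_val = 8
8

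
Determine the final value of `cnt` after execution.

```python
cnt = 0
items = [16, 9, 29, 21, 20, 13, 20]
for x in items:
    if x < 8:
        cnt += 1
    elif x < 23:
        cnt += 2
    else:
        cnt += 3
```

Let's trace through this code step by step.

Initialize: cnt = 0
Initialize: items = [16, 9, 29, 21, 20, 13, 20]
Entering loop: for x in items:

After execution: cnt = 15
15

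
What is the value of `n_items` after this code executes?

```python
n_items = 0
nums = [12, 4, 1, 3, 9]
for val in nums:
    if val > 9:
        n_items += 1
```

Let's trace through this code step by step.

Initialize: n_items = 0
Initialize: nums = [12, 4, 1, 3, 9]
Entering loop: for val in nums:

After execution: n_items = 1
1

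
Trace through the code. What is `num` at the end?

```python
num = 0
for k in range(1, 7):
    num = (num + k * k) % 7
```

Let's trace through this code step by step.

Initialize: num = 0
Entering loop: for k in range(1, 7):

After execution: num = 0
0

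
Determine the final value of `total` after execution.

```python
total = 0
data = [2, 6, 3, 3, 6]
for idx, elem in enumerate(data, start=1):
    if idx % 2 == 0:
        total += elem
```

Let's trace through this code step by step.

Initialize: total = 0
Initialize: data = [2, 6, 3, 3, 6]
Entering loop: for idx, elem in enumerate(data, start=1):

After execution: total = 9
9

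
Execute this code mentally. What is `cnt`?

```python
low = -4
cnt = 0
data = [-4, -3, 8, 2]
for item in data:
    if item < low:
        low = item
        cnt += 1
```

Let's trace through this code step by step.

Initialize: low = -4
Initialize: cnt = 0
Initialize: data = [-4, -3, 8, 2]
Entering loop: for item in data:

After execution: cnt = 0
0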